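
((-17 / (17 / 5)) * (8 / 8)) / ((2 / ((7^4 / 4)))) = -12005 / 8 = -1500.62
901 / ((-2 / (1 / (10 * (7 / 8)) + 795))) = -25073929 / 70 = -358198.99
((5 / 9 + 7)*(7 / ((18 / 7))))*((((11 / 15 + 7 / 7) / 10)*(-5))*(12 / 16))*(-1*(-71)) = -949.21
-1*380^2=-144400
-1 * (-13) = 13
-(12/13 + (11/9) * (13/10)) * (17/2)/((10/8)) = -49963/2925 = -17.08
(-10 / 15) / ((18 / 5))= -5 / 27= -0.19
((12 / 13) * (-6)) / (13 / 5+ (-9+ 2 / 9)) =1620 / 1807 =0.90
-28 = -28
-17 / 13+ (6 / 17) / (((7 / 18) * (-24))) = -4163 / 3094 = -1.35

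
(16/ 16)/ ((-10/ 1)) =-1/ 10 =-0.10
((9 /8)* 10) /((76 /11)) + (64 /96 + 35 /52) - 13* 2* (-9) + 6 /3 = 2833205 /11856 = 238.97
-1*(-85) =85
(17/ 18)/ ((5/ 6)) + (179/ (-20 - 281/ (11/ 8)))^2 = 161701823/ 91365360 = 1.77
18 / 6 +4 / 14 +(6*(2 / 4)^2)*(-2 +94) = 989 / 7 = 141.29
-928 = -928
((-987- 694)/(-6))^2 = 2825761/36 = 78493.36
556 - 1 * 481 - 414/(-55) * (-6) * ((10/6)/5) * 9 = -60.49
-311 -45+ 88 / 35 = -12372 / 35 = -353.49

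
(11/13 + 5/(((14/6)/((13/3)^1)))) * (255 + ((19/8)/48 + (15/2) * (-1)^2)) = 46477559/17472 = 2660.12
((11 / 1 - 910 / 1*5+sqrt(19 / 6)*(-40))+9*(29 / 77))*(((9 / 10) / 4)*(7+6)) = -20430657 / 1540 - 39*sqrt(114) / 2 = -13474.86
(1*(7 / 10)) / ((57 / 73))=511 / 570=0.90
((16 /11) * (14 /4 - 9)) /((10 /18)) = -72 /5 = -14.40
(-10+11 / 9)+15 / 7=-418 / 63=-6.63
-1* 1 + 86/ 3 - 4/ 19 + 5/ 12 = 6355/ 228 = 27.87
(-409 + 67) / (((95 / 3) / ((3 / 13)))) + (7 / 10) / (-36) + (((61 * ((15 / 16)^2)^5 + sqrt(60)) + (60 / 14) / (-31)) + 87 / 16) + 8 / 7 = 2 * sqrt(15) + 1002793042976346905 / 27915500717604864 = 43.67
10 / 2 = 5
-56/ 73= -0.77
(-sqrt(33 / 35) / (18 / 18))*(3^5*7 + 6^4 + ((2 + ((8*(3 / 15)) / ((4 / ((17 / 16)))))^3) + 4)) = -192196913*sqrt(1155) / 2240000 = -2916.01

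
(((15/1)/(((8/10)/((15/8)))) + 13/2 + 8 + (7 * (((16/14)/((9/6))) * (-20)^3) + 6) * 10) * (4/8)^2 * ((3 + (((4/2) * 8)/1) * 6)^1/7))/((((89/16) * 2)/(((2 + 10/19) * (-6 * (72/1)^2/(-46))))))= -63047774205504/272251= -231579587.24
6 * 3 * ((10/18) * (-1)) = -10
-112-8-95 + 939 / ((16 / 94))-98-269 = 39477 / 8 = 4934.62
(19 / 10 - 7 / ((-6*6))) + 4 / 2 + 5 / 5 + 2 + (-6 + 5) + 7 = 2357 / 180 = 13.09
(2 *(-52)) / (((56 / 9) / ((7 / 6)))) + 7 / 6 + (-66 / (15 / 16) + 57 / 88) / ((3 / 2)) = -42791 / 660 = -64.83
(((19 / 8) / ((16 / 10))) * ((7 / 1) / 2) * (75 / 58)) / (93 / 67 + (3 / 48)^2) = 26733 / 5539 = 4.83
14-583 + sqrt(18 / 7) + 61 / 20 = -11319 / 20 + 3*sqrt(14) / 7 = -564.35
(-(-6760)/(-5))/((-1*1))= 1352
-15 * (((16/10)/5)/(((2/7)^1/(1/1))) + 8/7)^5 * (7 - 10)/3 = 29214414332928/32826171875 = 889.97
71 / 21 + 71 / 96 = 923 / 224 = 4.12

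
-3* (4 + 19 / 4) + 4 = -89 / 4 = -22.25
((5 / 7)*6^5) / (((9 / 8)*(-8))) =-4320 / 7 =-617.14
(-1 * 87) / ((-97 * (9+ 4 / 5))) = 435 / 4753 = 0.09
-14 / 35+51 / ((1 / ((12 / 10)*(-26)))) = -7958 / 5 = -1591.60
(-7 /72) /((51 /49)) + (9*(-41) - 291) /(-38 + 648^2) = -4306987 /45345528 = -0.09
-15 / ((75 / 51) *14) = -51 / 70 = -0.73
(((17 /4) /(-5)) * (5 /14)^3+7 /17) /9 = 69607 /1679328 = 0.04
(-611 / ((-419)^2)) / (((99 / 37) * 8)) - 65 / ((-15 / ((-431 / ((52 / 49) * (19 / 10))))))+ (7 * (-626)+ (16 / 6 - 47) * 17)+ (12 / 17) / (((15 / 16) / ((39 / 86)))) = -58530372923440631 / 9655932246840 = -6061.60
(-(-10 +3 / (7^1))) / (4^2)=67 / 112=0.60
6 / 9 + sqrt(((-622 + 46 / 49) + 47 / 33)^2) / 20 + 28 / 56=346561 / 10780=32.15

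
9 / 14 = 0.64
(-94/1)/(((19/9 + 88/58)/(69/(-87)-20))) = 538.69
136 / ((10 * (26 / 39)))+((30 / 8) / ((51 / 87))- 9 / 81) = 81659 / 3060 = 26.69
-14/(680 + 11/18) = -252/12251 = -0.02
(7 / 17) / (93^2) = 7 / 147033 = 0.00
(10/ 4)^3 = 125/ 8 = 15.62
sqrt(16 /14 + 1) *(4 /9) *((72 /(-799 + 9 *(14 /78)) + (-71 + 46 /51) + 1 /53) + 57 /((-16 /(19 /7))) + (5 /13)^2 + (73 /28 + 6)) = -384687424223 *sqrt(105) /85234704516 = -46.25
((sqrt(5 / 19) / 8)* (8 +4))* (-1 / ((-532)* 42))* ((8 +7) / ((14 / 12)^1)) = 45* sqrt(95) / 990584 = 0.00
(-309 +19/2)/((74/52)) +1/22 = -171277/814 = -210.41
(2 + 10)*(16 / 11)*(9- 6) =576 / 11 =52.36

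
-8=-8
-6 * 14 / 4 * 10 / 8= -105 / 4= -26.25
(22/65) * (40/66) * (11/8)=11/39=0.28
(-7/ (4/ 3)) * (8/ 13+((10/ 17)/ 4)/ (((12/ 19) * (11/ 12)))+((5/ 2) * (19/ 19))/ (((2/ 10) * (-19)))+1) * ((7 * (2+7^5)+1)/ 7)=-106912.50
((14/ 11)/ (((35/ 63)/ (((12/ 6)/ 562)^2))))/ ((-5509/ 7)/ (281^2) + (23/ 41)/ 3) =7749/ 47280805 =0.00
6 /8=3 /4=0.75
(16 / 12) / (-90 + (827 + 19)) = 1 / 567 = 0.00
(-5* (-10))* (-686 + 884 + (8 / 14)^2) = 485900 / 49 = 9916.33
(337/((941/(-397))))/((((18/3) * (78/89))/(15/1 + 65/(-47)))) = -1905155360/5174559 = -368.18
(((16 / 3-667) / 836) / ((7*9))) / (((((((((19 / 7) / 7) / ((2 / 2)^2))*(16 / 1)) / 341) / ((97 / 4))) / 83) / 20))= -17339639975 / 623808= -27796.44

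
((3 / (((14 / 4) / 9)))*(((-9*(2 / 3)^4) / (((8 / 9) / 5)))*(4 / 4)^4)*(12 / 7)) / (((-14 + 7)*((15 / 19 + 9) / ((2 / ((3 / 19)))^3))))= 41702720 / 10633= 3922.01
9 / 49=0.18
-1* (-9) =9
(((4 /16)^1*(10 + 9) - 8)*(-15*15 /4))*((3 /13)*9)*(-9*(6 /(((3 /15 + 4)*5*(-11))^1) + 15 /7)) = -8912025 /1232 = -7233.79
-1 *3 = -3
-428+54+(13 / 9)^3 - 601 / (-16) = -3889055 / 11664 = -333.42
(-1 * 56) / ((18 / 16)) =-448 / 9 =-49.78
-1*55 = -55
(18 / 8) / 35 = 9 / 140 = 0.06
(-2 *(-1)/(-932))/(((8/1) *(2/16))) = -1/466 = -0.00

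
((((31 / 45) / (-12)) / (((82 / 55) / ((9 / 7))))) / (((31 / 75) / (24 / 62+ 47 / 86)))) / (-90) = 136895 / 110180448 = 0.00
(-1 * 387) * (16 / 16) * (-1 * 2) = 774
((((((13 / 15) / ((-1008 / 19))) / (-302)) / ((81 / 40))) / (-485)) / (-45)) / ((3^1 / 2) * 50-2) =247 / 14731971641100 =0.00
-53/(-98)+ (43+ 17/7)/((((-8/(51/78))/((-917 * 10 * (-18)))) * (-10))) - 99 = 155904139/2548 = 61186.87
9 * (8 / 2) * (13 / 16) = 117 / 4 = 29.25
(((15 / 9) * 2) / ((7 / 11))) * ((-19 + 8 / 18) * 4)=-73480 / 189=-388.78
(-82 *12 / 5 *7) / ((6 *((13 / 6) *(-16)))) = 861 / 130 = 6.62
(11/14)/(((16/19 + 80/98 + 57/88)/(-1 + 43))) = 2703624/188939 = 14.31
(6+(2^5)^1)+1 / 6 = 229 / 6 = 38.17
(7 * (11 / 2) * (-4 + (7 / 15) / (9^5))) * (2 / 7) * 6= -77944526 / 295245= -264.00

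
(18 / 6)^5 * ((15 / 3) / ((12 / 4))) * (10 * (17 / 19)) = 68850 / 19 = 3623.68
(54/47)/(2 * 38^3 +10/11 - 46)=297/28357168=0.00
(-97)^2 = 9409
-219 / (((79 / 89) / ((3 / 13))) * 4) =-58473 / 4108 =-14.23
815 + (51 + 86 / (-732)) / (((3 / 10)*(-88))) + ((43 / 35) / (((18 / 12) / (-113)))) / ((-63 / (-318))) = 41356219 / 119560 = 345.90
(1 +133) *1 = 134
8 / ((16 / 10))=5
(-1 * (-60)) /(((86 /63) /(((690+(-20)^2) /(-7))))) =-294300 /43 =-6844.19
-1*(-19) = 19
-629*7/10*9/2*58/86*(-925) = 212598855/172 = 1236039.85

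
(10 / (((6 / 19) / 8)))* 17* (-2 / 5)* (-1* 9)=15504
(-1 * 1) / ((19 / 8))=-8 / 19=-0.42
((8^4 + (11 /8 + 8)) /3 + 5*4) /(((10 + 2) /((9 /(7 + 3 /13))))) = 9217 /64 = 144.02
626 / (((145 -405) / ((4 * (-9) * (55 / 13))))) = 366.71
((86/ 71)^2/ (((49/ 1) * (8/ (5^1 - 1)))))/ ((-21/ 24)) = -29584/ 1729063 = -0.02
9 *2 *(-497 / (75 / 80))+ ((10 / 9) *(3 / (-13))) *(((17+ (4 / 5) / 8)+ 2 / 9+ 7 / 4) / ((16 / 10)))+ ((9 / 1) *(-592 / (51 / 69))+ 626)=-7698827249 / 477360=-16127.93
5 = 5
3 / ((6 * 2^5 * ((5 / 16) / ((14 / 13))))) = 7 / 130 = 0.05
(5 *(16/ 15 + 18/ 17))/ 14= 271/ 357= 0.76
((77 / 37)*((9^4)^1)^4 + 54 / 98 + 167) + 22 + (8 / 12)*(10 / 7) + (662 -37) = 3856285257881673.80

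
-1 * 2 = -2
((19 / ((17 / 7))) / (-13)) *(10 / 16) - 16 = -28953 / 1768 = -16.38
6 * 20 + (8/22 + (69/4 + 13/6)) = 18451/132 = 139.78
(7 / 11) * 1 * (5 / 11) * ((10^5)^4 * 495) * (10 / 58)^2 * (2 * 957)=23625000000000000000000000 / 29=814655172413793103448275.90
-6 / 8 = -3 / 4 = -0.75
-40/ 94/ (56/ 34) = -85/ 329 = -0.26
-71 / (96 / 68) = -1207 / 24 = -50.29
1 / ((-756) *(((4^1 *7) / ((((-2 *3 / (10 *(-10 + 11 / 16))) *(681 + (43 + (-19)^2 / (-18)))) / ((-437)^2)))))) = -12671 / 1129354381890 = -0.00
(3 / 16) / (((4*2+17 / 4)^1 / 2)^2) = 0.00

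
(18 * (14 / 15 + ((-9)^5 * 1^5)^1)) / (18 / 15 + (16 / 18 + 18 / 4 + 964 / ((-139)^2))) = -160099.41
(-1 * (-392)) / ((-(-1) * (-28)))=-14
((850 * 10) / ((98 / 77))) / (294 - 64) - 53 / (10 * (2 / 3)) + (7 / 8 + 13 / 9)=1356653 / 57960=23.41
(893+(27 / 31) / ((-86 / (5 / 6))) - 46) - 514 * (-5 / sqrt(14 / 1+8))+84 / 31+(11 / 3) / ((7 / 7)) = 1285 * sqrt(22) / 11+13650473 / 15996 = 1401.29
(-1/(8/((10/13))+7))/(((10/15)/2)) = -5/29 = -0.17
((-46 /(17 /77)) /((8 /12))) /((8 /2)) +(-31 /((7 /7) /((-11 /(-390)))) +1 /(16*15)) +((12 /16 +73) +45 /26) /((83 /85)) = -1.70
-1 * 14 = -14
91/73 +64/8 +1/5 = 9.45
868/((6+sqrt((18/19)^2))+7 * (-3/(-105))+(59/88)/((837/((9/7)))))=4723968480/38904157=121.43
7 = 7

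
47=47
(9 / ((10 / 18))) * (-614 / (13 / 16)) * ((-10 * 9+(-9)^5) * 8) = 376476035328 / 65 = 5791939005.05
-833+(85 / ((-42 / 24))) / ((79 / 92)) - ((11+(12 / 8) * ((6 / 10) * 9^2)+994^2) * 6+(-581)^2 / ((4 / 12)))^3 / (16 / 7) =-10114743326564481673678193 / 69125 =-146325400745959951879.61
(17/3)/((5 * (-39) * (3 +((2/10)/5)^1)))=-0.01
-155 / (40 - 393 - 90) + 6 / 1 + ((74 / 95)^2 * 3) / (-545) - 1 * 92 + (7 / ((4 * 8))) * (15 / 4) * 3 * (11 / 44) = -94870579455623 / 1115622848000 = -85.04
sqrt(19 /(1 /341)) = sqrt(6479) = 80.49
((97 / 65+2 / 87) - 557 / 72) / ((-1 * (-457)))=-844289 / 62024040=-0.01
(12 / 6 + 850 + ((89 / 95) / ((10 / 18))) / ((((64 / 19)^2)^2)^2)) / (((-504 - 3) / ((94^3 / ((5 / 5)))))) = -207487417978703073043399 / 148653972075315200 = -1395774.46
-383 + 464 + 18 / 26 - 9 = 945 / 13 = 72.69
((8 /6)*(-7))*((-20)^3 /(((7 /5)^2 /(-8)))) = -6400000 /21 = -304761.90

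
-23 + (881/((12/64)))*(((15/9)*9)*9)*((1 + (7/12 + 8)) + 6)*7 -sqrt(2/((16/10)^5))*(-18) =225*sqrt(5)/64 + 69193717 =69193724.86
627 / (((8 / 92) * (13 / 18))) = 129789 / 13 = 9983.77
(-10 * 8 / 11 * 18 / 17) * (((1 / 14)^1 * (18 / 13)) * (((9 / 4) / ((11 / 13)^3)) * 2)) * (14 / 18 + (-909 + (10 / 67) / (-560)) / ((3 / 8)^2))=29876263307280 / 817128851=36562.49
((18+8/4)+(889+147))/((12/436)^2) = 4182112/3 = 1394037.33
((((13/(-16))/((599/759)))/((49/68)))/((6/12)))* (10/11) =-2.60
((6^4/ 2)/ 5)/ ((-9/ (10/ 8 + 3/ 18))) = -102/ 5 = -20.40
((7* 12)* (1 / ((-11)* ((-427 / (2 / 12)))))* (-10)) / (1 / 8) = -160 / 671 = -0.24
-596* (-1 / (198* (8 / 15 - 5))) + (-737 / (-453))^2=298395083 / 151239033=1.97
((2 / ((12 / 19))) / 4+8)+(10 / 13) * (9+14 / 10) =403 / 24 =16.79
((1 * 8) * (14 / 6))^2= 3136 / 9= 348.44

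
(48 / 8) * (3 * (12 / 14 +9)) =1242 / 7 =177.43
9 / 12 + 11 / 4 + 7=21 / 2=10.50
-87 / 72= -29 / 24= -1.21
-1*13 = -13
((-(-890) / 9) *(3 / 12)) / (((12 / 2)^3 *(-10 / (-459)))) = 1513 / 288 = 5.25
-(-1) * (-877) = -877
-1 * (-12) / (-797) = -12 / 797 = -0.02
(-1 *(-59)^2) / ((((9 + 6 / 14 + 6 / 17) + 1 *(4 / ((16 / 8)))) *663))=-24367 / 54678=-0.45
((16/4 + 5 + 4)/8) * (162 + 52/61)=64571/244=264.64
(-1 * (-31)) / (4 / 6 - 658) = -93 / 1972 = -0.05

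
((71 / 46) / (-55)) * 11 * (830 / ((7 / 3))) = -17679 / 161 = -109.81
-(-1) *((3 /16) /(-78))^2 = 1 /173056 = 0.00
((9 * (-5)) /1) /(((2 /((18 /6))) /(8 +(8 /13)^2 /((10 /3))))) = -92556 /169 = -547.67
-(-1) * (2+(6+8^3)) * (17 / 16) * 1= 1105 / 2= 552.50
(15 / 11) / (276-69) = 5 / 759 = 0.01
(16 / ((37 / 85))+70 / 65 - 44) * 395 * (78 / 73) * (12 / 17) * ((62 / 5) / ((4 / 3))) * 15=-11767249080 / 45917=-256272.17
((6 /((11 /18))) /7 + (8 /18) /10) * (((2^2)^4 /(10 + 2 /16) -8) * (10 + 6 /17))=3208960 /12393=258.93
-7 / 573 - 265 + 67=-113461 / 573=-198.01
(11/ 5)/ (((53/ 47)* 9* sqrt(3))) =517* sqrt(3)/ 7155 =0.13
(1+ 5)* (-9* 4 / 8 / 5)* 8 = -216 / 5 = -43.20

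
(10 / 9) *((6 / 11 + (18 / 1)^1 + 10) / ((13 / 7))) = 21980 / 1287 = 17.08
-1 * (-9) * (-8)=-72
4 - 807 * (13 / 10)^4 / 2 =-22968727 / 20000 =-1148.44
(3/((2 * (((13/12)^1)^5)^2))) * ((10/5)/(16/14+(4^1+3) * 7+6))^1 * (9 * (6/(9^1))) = 2600529297408/18059462432219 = 0.14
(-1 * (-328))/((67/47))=15416/67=230.09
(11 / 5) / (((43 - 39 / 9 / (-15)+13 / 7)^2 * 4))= 218295 / 808947364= 0.00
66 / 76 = 33 / 38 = 0.87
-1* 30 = -30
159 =159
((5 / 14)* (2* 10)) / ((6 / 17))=425 / 21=20.24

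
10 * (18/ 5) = 36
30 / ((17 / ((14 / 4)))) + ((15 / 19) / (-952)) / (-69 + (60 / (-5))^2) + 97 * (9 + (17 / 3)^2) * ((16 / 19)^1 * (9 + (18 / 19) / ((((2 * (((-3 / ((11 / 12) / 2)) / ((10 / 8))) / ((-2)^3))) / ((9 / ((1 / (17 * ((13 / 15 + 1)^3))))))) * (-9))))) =-99583397939393 / 417561480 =-238487.99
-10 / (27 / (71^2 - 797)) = -42440 / 27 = -1571.85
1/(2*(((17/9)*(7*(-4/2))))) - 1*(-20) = 9511/476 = 19.98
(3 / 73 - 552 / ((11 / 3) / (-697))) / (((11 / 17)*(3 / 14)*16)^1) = 3342272437 / 70664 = 47298.09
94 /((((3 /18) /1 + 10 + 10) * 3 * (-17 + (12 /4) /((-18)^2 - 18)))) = -19176 /209693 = -0.09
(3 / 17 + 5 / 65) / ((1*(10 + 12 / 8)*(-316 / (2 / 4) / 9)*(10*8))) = -63 / 16062280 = -0.00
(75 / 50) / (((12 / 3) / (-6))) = -9 / 4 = -2.25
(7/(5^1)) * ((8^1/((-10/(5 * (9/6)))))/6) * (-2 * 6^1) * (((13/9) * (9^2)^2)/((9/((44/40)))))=486486/25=19459.44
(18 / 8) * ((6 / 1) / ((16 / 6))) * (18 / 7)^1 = 729 / 56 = 13.02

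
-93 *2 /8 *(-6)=279 /2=139.50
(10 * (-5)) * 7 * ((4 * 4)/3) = -5600/3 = -1866.67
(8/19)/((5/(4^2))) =128/95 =1.35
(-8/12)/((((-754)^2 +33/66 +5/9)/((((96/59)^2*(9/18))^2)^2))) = -5410421842378752/1502560944949361319547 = -0.00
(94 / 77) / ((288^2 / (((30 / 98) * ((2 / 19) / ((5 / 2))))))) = 47 / 247750272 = 0.00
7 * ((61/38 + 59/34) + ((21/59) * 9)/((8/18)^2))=136.90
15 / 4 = 3.75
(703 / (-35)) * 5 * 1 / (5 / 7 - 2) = 703 / 9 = 78.11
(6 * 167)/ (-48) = -20.88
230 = 230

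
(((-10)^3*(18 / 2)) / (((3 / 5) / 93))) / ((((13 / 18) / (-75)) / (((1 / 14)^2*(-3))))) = -1412437500 / 637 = -2217327.32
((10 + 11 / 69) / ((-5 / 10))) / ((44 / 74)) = -25937 / 759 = -34.17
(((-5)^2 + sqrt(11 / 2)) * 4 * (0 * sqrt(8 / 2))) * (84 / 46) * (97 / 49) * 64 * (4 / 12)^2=0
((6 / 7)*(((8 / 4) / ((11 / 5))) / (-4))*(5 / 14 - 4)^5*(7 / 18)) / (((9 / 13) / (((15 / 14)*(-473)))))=-35576.40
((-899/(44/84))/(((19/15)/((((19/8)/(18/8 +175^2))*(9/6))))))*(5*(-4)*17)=72212175/1347599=53.59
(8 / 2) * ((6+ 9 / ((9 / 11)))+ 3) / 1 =80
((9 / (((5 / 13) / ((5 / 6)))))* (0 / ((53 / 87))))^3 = 0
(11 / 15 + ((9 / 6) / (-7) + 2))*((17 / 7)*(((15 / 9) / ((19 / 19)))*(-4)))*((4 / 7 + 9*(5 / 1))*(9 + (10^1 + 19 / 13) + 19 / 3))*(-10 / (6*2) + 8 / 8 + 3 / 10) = -1199144606 / 51597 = -23240.59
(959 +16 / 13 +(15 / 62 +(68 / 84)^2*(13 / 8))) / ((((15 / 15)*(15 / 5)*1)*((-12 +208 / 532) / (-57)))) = 493522664995 / 313604928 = 1573.71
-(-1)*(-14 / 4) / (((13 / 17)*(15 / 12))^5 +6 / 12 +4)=-0.66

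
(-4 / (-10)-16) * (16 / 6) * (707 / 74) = -73528 / 185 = -397.45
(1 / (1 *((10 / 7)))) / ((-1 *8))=-7 / 80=-0.09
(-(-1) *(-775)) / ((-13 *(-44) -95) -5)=-775 / 472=-1.64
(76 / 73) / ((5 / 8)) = 1.67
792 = 792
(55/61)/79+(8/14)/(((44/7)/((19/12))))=98821/636108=0.16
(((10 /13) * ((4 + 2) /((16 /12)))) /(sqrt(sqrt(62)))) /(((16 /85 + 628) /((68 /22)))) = 65025 * 62^(3 /4) /236704468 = 0.01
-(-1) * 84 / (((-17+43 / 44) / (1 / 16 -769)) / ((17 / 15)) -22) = -511258 / 133789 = -3.82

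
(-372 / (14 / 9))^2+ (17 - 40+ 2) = 2801247 / 49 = 57168.31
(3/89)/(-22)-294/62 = -287919/60698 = -4.74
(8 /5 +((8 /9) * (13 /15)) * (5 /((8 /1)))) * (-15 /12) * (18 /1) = -281 /6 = -46.83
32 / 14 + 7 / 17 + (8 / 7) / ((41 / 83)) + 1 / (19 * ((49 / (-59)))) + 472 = 309494698 / 648907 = 476.95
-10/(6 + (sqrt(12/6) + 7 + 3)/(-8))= -1520/721 - 40 * sqrt(2)/721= -2.19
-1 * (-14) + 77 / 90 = 1337 / 90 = 14.86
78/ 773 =0.10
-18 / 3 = -6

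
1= 1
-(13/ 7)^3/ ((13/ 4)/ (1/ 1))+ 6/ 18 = -1685/ 1029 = -1.64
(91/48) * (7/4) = 637/192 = 3.32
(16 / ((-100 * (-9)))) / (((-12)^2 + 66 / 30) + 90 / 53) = 0.00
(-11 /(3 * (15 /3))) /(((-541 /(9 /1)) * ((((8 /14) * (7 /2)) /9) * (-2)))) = -297 /10820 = -0.03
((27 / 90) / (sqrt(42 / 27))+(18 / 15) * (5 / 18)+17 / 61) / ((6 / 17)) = 51 * sqrt(14) / 280+952 / 549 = 2.42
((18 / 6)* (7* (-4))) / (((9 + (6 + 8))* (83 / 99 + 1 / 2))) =-16632 / 6095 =-2.73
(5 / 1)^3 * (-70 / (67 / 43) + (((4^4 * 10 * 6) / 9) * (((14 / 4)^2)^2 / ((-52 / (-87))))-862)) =46552688500 / 871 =53447403.56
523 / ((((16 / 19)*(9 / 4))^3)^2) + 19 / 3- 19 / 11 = 380945258417 / 23944605696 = 15.91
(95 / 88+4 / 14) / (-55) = -841 / 33880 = -0.02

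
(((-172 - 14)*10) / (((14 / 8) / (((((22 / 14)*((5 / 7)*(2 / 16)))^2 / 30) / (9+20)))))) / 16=-93775 / 62387584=-0.00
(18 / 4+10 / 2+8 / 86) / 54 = 275 / 1548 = 0.18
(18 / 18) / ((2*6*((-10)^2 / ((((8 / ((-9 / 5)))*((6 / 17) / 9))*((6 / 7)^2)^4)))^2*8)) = 644972544 / 240107923365367225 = 0.00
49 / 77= 7 / 11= 0.64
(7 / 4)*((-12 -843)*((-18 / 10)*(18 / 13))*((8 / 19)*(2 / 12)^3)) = 189 / 26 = 7.27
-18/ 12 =-3/ 2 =-1.50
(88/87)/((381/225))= 2200/3683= 0.60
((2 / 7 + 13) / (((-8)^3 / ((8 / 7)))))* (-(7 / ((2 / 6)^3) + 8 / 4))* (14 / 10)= 17763 / 2240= 7.93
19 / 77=0.25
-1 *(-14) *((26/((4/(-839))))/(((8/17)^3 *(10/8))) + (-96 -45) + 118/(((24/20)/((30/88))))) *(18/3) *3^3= -335074479327/3520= -95191613.45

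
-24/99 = -8/33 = -0.24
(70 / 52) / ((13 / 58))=1015 / 169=6.01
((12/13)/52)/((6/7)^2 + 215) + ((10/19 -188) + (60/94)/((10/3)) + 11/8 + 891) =8998923442485/12762748856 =705.09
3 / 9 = 1 / 3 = 0.33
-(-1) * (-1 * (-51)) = 51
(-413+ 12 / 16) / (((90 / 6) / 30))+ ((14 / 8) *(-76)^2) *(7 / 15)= 116777 / 30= 3892.57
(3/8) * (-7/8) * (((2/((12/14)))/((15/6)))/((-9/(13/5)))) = 637/7200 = 0.09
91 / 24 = 3.79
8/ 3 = 2.67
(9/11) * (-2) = -18/11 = -1.64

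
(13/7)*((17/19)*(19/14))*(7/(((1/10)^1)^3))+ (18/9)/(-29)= 3204486/203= 15785.65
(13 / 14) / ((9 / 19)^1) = 247 / 126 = 1.96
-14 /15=-0.93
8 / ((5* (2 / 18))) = 72 / 5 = 14.40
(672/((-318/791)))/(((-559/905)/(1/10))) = 8017576/29627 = 270.62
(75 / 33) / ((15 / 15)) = 25 / 11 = 2.27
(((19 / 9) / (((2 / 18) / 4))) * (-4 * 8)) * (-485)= 1179520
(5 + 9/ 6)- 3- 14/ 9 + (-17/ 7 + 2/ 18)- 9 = -1181/ 126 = -9.37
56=56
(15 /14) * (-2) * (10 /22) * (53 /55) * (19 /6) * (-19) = 95665 /1694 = 56.47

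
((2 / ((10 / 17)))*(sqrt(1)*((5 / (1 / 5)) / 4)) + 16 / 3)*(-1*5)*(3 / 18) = -22.15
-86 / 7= -12.29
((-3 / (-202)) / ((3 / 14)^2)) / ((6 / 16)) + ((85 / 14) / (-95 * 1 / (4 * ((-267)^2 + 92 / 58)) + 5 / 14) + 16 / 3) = 29053891322 / 1251692091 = 23.21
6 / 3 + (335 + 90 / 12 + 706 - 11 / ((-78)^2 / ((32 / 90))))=143802857 / 136890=1050.50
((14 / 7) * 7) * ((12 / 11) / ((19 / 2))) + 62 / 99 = 382 / 171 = 2.23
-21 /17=-1.24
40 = 40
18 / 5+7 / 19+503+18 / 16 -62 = 339031 / 760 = 446.09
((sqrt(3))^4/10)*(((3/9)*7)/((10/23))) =483/100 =4.83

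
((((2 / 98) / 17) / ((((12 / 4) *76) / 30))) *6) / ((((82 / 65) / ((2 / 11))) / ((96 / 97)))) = 93600 / 692383769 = 0.00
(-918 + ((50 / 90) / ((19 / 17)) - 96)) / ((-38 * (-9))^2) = -173309 / 20000844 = -0.01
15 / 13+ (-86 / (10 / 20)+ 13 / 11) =-24262 / 143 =-169.66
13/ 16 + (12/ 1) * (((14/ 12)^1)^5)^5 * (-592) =-49619418617103033007555/ 148074416822550528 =-335097.85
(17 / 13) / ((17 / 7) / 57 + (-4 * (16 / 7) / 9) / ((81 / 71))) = -1648269 / 1068665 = -1.54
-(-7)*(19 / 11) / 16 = 133 / 176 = 0.76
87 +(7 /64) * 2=87.22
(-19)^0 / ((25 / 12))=12 / 25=0.48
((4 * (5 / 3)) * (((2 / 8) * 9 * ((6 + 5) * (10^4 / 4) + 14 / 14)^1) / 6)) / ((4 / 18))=1237545 / 4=309386.25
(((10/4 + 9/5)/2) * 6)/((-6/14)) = -301/10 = -30.10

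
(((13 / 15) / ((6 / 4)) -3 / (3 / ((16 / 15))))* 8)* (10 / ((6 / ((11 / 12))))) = -484 / 81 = -5.98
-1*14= -14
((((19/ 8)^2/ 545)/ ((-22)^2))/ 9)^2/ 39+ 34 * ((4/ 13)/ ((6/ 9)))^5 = 18309863994098030654881/ 25713826600547907993600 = 0.71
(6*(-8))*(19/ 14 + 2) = -1128/ 7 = -161.14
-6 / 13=-0.46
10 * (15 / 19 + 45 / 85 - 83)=-263830 / 323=-816.81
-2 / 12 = -1 / 6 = -0.17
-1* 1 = -1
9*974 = 8766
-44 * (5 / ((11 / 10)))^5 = -1250000000 / 14641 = -85376.68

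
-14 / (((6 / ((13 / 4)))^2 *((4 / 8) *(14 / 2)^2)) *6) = -169 / 6048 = -0.03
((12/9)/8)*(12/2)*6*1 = 6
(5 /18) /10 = 1 /36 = 0.03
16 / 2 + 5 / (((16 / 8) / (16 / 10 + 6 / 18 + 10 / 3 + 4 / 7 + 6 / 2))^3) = 101749544 / 231525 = 439.48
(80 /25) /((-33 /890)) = -2848 /33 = -86.30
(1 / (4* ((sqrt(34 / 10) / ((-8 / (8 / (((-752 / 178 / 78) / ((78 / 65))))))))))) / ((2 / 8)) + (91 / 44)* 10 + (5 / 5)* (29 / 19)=470* sqrt(85) / 177021 + 9283 / 418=22.23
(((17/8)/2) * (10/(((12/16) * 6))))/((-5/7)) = -119/36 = -3.31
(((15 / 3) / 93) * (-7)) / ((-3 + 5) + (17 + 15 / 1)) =-35 / 3162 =-0.01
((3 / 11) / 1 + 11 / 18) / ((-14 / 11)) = -25 / 36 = -0.69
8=8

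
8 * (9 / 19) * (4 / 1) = 288 / 19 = 15.16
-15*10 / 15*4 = -40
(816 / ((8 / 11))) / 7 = 1122 / 7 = 160.29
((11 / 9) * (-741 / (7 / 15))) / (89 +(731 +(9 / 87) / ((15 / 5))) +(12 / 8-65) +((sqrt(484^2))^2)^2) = -71630 / 2025418632979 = -0.00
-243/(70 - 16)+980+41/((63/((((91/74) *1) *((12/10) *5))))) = 217627/222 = 980.30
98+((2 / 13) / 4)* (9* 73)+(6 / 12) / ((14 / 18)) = 11276 / 91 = 123.91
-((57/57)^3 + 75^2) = -5626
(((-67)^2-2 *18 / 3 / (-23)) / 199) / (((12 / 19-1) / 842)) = -51560.21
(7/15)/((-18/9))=-7/30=-0.23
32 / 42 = 16 / 21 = 0.76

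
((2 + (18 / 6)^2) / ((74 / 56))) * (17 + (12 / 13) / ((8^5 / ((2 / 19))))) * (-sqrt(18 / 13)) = -3972993717 * sqrt(26) / 121658368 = -166.52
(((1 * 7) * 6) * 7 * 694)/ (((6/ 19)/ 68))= 43935752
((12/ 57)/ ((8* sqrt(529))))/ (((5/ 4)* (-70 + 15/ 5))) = -2/ 146395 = -0.00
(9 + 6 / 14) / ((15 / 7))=22 / 5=4.40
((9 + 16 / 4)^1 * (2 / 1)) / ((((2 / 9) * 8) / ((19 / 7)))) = 2223 / 56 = 39.70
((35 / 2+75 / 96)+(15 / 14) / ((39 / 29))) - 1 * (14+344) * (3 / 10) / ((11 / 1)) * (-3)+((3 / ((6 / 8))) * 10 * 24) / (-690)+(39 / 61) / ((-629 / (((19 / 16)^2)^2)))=13597656954121507 / 289462513500160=46.98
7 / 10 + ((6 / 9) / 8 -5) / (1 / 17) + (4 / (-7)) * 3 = -35531 / 420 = -84.60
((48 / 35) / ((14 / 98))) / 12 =4 / 5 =0.80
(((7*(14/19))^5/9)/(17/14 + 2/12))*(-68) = -4302662992768/215420613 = -19973.31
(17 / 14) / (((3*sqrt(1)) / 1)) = 17 / 42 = 0.40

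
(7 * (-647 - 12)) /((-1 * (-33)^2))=4613 /1089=4.24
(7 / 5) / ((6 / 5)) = 1.17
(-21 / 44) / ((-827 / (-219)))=-4599 / 36388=-0.13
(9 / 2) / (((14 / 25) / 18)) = 2025 / 14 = 144.64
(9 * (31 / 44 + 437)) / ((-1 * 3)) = -57777 / 44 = -1313.11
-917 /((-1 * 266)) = 131 /38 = 3.45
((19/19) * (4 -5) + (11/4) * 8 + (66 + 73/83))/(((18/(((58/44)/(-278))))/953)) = -100792139/4568652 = -22.06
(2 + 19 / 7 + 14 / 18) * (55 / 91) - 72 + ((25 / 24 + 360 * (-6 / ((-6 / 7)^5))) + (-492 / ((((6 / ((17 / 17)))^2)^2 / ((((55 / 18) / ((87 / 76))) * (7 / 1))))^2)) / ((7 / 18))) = 1746441344772143 / 379602637596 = 4600.71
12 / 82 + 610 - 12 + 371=969.15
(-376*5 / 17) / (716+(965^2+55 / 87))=-81780 / 689170837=-0.00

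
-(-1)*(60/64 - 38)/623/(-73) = 0.00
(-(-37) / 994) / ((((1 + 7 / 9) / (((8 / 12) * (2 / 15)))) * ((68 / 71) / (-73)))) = -2701 / 19040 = -0.14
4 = 4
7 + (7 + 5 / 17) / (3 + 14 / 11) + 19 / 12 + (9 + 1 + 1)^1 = 204133 / 9588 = 21.29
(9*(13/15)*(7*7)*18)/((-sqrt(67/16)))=-137592*sqrt(67)/335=-3361.91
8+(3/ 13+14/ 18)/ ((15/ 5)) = 8.34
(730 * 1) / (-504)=-365 / 252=-1.45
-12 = -12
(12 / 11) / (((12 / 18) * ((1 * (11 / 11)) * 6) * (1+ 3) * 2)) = 3 / 88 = 0.03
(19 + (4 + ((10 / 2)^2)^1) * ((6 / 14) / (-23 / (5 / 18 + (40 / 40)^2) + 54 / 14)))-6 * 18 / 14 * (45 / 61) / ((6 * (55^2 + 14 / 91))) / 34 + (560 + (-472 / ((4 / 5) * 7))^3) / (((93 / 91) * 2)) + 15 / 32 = -6381553671735019423 / 21805698950112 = -292655.31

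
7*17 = 119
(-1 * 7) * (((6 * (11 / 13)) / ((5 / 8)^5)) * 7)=-105971712 / 40625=-2608.53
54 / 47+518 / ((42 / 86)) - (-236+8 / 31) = 5671624 / 4371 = 1297.56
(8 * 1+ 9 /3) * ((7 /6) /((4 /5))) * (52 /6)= 5005 /36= 139.03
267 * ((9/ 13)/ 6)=801/ 26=30.81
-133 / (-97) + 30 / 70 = 1222 / 679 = 1.80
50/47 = 1.06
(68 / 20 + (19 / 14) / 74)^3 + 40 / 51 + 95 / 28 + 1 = 319841356946393 / 7088583432000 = 45.12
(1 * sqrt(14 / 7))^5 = 5.66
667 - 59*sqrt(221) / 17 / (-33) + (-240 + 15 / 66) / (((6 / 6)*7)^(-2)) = -243801 / 22 + 59*sqrt(221) / 561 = -11080.30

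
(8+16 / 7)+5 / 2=179 / 14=12.79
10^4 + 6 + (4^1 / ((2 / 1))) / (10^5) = 500300001 / 50000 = 10006.00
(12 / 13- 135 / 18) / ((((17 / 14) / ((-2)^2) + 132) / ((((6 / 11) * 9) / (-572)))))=0.00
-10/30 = -1/3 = -0.33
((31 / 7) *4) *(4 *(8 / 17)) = 3968 / 119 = 33.34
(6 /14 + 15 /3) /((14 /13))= 5.04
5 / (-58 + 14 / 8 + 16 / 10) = -100 / 1093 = -0.09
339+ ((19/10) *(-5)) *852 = -7755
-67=-67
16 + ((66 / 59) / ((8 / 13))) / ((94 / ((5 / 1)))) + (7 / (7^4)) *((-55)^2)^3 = 614067454106527 / 7609112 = 80701592.26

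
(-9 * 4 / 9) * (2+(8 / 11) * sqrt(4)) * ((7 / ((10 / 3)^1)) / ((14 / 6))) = -12.44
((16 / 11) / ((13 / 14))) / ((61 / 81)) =18144 / 8723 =2.08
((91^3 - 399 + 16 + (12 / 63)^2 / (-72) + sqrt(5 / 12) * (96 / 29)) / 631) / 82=8 * sqrt(15) / 750259 + 1494701585 / 102681999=14.56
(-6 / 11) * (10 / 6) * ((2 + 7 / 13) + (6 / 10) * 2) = -486 / 143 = -3.40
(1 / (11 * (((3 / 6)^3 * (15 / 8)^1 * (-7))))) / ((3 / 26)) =-1664 / 3465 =-0.48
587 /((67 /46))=27002 /67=403.01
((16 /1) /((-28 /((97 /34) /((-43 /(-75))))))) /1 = -2.84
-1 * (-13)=13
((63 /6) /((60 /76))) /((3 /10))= 133 /3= 44.33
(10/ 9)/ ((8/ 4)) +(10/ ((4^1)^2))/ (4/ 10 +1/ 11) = 395/ 216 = 1.83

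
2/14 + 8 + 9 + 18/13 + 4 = 2050/91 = 22.53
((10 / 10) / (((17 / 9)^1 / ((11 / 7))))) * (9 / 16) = 891 / 1904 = 0.47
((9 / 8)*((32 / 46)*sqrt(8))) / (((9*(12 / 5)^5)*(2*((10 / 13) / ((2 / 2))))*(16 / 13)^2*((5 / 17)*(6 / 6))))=4668625*sqrt(2) / 1465122816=0.00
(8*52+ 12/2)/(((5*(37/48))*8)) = 2532/185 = 13.69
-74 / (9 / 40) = -2960 / 9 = -328.89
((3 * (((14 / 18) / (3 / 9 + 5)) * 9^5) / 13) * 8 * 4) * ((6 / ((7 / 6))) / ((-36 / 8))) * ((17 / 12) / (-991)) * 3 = 4015332 / 12883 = 311.68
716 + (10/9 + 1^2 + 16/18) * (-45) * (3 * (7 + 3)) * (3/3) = -3334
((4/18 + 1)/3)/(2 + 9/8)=88/675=0.13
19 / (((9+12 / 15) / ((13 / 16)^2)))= 16055 / 12544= 1.28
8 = 8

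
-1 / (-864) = 1 / 864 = 0.00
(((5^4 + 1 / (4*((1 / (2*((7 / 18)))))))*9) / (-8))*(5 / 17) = -206.87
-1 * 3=-3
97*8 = 776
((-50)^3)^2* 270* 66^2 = 18376875000000000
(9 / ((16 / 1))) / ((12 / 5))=15 / 64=0.23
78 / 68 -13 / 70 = 572 / 595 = 0.96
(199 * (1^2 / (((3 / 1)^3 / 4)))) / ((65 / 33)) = 8756 / 585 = 14.97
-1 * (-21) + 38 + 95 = 154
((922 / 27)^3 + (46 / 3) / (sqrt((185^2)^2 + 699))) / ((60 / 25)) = 115 * sqrt(292837831) / 10542161916 + 979721810 / 59049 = 16591.68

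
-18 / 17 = -1.06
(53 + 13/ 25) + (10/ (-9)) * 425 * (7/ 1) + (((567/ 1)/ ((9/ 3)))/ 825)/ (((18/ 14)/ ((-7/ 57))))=-152928001/ 47025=-3252.06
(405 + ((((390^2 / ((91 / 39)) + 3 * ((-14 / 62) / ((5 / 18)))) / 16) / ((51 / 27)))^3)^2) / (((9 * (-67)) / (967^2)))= -107964514214023946777407079468672758309153605631311364329 / 691650478976396975665917952000000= -156096926837678523952894.20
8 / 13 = 0.62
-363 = -363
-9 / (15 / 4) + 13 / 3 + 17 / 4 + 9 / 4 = 253 / 30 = 8.43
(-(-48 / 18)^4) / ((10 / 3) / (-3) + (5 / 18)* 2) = 4096 / 45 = 91.02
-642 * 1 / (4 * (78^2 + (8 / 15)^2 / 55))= -3972375 / 150579128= -0.03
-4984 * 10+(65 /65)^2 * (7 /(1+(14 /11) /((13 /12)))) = -15499239 /311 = -49836.78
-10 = -10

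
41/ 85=0.48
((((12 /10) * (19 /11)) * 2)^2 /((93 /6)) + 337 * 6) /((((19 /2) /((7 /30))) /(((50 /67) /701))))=885346084 /16736455615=0.05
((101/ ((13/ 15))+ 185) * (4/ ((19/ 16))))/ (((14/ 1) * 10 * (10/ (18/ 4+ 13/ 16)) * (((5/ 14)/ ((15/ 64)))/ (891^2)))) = 1983908619/ 988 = 2008004.68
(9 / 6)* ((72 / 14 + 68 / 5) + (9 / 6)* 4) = 37.11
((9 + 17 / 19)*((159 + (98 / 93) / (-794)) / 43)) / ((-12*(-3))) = 275908330 / 271480113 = 1.02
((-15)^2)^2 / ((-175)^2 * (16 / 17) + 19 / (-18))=15491250 / 8819677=1.76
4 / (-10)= -2 / 5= -0.40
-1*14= -14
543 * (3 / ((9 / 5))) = 905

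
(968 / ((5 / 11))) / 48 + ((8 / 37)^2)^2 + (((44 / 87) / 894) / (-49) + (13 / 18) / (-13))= 87920711451484 / 1984071171845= 44.31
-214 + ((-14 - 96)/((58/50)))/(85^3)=-30490100/142477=-214.00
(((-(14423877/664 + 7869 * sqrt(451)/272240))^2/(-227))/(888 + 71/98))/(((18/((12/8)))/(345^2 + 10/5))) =-1658319434895630639763911/71477456815168000 -220659113218558833 * sqrt(451)/3573872840758400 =-23201904.91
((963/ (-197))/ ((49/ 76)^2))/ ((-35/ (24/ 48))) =2781144/ 16554895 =0.17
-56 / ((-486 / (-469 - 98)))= -196 / 3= -65.33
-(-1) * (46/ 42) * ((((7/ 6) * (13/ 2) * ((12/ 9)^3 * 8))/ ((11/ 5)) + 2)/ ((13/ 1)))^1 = 1380506/ 243243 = 5.68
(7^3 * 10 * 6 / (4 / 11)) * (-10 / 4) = -282975 / 2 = -141487.50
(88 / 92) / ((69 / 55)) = 1210 / 1587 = 0.76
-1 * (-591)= 591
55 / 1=55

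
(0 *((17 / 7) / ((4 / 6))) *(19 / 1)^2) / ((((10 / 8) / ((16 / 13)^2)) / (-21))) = 0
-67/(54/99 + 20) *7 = -5159/226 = -22.83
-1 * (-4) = 4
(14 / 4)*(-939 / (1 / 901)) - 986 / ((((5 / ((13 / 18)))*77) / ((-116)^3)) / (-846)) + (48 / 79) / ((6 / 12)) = -148756303014703 / 60830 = -2445443087.53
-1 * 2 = -2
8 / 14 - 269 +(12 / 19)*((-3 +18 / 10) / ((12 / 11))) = -178967 / 665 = -269.12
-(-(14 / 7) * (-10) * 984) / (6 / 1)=-3280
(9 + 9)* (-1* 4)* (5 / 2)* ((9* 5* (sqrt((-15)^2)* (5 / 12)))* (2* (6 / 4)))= -151875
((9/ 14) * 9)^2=33.47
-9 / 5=-1.80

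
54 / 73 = 0.74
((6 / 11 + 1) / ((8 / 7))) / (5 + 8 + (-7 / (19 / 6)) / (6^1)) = 2261 / 21120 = 0.11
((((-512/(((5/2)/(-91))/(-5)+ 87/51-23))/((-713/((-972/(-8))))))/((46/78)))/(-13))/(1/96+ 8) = 55431806976/830637605477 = 0.07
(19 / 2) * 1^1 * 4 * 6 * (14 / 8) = 399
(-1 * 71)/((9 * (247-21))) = -0.03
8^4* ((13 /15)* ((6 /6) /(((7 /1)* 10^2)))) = 13312 /2625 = 5.07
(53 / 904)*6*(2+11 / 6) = 1219 / 904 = 1.35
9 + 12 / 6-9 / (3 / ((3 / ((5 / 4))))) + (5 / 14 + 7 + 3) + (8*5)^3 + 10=4481691 / 70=64024.16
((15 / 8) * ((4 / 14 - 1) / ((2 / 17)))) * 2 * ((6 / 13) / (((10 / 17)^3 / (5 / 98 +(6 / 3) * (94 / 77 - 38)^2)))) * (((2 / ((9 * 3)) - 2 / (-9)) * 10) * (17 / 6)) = -45551143765357 / 38846808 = -1172583.96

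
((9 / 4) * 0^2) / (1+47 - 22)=0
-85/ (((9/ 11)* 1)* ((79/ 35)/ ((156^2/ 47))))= -88488400/ 3713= -23832.05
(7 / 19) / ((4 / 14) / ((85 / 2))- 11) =-0.03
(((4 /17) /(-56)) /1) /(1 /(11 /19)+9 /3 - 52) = 11 /123760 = 0.00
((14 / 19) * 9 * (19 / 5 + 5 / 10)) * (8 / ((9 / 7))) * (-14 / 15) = -235984 / 1425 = -165.60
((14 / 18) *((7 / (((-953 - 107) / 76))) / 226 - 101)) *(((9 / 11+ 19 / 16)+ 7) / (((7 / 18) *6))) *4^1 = -639180097 / 527032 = -1212.79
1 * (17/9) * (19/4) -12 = -109/36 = -3.03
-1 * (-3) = 3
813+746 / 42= 17446 / 21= 830.76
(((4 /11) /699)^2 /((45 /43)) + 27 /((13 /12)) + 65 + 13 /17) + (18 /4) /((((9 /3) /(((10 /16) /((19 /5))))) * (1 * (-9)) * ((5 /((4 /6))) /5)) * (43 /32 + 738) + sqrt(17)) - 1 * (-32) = 95634754794227462599289662478 /779497124107820969289498345 - 180000 * sqrt(17) /1325775557582401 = 122.69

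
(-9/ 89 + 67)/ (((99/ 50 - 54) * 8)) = -74425/ 462978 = -0.16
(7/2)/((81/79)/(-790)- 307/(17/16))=-3713395/306559297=-0.01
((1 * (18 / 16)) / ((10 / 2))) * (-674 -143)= -7353 / 40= -183.82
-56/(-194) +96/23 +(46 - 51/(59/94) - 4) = -4579592/131629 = -34.79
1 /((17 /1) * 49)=0.00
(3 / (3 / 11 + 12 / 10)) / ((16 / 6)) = 0.76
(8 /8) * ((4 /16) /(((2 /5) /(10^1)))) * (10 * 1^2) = 125 /2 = 62.50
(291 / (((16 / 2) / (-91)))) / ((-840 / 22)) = 13871 / 160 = 86.69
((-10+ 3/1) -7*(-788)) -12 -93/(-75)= 137456/25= 5498.24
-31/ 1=-31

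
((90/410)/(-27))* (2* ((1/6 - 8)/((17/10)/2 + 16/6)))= 940/25953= 0.04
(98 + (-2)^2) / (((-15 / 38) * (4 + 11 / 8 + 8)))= -19.32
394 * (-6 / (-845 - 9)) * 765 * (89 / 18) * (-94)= -420266010 / 427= -984229.53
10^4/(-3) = -10000/3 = -3333.33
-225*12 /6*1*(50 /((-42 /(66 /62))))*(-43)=-5321250 /217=-24521.89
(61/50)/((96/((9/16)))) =183/25600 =0.01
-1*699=-699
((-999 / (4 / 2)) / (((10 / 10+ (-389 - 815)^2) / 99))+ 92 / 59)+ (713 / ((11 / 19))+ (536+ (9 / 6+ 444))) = 2214.57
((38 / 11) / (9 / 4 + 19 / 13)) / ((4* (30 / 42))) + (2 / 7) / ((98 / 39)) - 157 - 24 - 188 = -368.56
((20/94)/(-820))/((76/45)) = -0.00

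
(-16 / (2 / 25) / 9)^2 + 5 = 40405 / 81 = 498.83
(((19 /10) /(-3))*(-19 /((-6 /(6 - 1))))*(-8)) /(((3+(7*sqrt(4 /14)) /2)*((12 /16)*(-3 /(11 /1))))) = -5776 /27+2888*sqrt(14) /81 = -80.52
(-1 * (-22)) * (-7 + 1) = -132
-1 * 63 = -63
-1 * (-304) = 304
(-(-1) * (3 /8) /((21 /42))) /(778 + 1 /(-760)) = 190 /197093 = 0.00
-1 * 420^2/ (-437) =176400/ 437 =403.66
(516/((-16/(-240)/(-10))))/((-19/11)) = 851400/19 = 44810.53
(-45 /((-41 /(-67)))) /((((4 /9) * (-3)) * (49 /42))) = 27135 /574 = 47.27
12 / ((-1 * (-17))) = 12 / 17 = 0.71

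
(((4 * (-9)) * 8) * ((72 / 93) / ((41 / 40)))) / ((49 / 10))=-2764800 / 62279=-44.39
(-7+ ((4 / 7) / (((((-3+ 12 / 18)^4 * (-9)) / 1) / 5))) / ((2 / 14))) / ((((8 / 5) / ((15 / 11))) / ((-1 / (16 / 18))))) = 11466225 / 1690304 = 6.78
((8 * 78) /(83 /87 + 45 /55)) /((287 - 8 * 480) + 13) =-12441 /125080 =-0.10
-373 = -373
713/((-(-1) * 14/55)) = 39215/14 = 2801.07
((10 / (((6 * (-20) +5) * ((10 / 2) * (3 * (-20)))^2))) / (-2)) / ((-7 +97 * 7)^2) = 1 / 934778880000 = 0.00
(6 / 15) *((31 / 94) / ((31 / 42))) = 42 / 235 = 0.18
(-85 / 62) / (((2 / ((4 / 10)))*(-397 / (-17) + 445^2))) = -0.00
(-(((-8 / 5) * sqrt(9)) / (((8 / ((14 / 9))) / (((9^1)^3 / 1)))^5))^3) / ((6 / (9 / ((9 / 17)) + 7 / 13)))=103243625902720205158796178745545701249399559 / 1703936000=60591258065279567518261350000000000.00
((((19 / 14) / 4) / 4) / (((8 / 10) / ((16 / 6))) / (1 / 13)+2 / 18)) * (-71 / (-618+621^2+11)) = -3195 / 819352352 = -0.00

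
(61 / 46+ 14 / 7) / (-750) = -51 / 11500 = -0.00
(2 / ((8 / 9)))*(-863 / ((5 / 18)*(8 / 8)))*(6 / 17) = -2467.16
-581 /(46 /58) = -16849 /23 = -732.57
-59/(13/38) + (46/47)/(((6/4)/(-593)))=-1025350/1833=-559.38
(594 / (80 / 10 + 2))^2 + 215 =93584 / 25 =3743.36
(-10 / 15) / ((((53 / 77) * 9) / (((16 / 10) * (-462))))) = 189728 / 2385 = 79.55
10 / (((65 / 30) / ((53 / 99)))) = 1060 / 429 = 2.47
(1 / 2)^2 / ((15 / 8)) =2 / 15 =0.13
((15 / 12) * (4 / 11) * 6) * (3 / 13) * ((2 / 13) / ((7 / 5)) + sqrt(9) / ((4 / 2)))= 13185 / 13013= 1.01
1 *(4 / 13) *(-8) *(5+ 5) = -320 / 13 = -24.62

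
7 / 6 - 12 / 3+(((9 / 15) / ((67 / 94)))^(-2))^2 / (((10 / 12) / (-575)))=-1451348186647 / 1054011096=-1376.98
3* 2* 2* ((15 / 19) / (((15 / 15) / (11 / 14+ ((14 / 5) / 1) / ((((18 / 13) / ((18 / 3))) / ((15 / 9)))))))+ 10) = 42430 / 133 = 319.02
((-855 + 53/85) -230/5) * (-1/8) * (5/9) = 19133/306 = 62.53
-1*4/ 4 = -1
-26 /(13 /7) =-14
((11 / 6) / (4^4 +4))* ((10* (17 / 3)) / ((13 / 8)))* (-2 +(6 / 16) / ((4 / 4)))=-187 / 468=-0.40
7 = 7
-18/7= -2.57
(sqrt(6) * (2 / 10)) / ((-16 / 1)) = -sqrt(6) / 80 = -0.03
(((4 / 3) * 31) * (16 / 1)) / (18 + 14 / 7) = 496 / 15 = 33.07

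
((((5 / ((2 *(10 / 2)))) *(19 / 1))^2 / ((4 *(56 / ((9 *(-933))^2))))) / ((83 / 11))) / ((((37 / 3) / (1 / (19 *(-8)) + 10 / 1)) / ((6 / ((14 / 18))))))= 37003372293591 / 1572352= 23533771.25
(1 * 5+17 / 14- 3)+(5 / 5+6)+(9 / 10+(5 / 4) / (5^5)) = 194507 / 17500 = 11.11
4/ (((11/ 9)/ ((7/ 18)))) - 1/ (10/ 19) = -69/ 110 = -0.63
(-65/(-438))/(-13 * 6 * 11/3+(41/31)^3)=-387283/740334318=-0.00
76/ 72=19/ 18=1.06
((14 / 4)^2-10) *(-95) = -855 / 4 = -213.75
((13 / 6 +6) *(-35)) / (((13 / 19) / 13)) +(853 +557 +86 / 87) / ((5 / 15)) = -208429 / 174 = -1197.87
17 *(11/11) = 17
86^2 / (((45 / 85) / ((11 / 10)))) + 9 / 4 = 2766509 / 180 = 15369.49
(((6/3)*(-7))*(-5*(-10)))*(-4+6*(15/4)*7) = -107450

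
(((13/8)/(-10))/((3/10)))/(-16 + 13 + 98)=-13/2280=-0.01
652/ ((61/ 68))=726.82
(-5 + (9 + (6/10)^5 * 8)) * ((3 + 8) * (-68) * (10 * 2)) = -43216448/625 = -69146.32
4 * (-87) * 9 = -3132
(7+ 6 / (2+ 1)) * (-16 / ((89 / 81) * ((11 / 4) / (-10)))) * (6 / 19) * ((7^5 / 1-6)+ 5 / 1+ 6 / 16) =47047093920 / 18601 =2529277.67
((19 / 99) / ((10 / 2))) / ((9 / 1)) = 19 / 4455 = 0.00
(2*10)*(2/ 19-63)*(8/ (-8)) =23900/ 19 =1257.89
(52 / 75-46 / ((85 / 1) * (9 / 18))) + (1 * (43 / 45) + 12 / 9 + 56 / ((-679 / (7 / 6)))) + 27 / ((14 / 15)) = 159633911 / 5194350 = 30.73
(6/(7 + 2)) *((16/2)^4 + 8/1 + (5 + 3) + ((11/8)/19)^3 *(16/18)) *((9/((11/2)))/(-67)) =-242472017/3621552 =-66.95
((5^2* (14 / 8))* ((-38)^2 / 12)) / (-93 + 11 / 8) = -126350 / 2199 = -57.46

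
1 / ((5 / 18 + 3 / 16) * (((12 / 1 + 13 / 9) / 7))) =9072 / 8107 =1.12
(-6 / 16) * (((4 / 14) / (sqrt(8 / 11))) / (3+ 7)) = -3 * sqrt(22) / 1120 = -0.01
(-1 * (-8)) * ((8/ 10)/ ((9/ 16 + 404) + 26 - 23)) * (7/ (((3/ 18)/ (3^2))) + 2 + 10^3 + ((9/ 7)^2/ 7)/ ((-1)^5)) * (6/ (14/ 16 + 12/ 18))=84.32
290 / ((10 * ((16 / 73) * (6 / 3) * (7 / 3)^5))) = 514431 / 537824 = 0.96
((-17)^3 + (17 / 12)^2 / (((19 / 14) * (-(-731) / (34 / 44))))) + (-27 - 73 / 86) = -6394088801 / 1294128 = -4940.85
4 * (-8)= -32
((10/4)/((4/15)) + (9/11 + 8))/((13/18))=14409/572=25.19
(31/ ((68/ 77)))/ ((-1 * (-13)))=2387/ 884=2.70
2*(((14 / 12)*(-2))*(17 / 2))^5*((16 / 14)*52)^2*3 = -5267510446016 / 81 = -65030993160.69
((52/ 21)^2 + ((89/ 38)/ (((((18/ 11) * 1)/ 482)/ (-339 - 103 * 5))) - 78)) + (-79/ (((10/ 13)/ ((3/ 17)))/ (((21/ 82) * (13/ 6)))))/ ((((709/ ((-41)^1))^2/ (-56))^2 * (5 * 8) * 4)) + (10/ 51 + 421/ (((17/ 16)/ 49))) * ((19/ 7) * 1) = -214574091200195964685829/ 399929594769334700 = -536529.66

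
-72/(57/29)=-696/19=-36.63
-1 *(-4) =4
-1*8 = -8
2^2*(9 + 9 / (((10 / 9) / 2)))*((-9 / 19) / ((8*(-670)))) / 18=63 / 127300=0.00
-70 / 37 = -1.89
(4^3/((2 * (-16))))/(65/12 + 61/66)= -88/279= -0.32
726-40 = 686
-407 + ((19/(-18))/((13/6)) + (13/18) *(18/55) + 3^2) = -854248/2145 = -398.25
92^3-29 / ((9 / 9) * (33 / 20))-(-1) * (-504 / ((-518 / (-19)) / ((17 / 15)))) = 4753655032 / 6105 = 778649.47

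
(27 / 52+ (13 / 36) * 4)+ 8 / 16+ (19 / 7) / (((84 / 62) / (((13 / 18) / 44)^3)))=4677903337885 / 1898743182336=2.46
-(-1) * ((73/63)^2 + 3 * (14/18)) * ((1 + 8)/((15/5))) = 14590/1323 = 11.03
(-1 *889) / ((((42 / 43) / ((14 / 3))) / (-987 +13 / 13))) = 37691822 / 9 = 4187980.22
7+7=14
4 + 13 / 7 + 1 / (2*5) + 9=1047 / 70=14.96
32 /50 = 16 /25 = 0.64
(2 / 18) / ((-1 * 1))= -1 / 9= -0.11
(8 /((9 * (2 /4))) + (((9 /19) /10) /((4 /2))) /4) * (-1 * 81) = -219609 /1520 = -144.48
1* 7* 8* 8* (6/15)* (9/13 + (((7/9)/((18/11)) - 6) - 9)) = -13050688/5265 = -2478.76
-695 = -695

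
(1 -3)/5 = -2/5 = -0.40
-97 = -97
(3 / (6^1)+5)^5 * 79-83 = 12720373 / 32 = 397511.66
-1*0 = 0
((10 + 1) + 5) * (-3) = -48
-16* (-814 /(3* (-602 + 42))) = -814 /105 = -7.75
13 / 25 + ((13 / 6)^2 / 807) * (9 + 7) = 111319 / 181575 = 0.61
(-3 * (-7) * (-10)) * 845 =-177450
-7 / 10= -0.70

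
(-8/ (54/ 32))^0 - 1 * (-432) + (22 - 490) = -35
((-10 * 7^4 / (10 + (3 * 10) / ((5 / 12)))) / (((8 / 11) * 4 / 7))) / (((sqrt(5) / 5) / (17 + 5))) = -10168235 * sqrt(5) / 656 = -34659.85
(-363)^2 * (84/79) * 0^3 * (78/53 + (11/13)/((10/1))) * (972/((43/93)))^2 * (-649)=0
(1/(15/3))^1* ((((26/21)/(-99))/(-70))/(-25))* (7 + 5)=-52/3031875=-0.00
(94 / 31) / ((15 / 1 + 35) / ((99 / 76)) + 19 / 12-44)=-37224 / 49507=-0.75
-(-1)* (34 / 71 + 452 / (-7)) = -31854 / 497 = -64.09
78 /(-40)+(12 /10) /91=-705 /364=-1.94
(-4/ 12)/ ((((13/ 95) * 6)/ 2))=-0.81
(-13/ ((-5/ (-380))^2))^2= 5638207744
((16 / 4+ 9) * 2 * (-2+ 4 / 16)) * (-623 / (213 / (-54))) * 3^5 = -123987591 / 71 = -1746304.10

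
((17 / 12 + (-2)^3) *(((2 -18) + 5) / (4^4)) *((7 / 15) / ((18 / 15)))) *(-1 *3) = -6083 / 18432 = -0.33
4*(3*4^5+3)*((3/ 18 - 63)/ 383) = -772850/ 383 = -2017.89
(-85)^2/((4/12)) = 21675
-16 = -16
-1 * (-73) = 73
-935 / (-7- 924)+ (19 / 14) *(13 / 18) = 66511 / 33516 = 1.98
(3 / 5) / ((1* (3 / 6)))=6 / 5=1.20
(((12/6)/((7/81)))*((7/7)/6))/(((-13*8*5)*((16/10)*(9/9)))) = -0.00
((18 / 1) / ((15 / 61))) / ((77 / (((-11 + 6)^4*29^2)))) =38475750 / 77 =499685.06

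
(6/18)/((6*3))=1/54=0.02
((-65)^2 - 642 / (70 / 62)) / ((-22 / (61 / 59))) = -7806353 / 45430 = -171.83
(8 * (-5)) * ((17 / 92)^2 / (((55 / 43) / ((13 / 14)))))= -161551 / 162932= -0.99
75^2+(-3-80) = 5542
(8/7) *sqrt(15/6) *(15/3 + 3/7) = 152 *sqrt(10)/49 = 9.81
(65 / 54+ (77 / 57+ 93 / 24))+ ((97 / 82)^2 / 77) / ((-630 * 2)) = 239081252017 / 37184661360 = 6.43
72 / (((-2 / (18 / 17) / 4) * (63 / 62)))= -17856 / 119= -150.05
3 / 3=1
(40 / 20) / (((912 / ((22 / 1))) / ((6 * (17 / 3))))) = 187 / 114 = 1.64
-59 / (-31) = 59 / 31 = 1.90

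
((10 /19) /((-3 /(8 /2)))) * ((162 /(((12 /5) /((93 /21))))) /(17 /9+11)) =-62775 /3857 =-16.28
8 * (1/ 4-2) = -14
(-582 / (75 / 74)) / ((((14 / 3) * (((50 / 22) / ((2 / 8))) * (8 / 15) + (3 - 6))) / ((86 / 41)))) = -61113492 / 437675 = -139.63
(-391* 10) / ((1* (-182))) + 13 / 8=23.11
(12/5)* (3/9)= 4/5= 0.80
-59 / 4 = -14.75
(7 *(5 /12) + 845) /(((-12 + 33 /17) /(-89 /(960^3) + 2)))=-12242976152209 /72619130880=-168.59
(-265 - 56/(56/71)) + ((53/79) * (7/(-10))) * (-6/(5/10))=-130494/395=-330.36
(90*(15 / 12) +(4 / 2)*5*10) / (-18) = -425 / 36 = -11.81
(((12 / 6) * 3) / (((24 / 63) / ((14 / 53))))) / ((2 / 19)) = 8379 / 212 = 39.52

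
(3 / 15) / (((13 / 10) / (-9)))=-18 / 13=-1.38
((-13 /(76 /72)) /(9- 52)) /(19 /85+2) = 2210 /17157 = 0.13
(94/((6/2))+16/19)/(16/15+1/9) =27510/1007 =27.32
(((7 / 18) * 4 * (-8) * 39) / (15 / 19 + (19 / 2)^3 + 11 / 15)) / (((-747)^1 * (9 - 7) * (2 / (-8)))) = -2213120 / 1462840389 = -0.00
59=59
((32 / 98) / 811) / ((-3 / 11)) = -0.00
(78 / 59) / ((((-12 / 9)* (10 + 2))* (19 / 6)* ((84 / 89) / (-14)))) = 3471 / 8968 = 0.39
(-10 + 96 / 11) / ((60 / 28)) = -98 / 165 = -0.59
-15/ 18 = -5/ 6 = -0.83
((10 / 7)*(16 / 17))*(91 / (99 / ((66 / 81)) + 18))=4160 / 4743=0.88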